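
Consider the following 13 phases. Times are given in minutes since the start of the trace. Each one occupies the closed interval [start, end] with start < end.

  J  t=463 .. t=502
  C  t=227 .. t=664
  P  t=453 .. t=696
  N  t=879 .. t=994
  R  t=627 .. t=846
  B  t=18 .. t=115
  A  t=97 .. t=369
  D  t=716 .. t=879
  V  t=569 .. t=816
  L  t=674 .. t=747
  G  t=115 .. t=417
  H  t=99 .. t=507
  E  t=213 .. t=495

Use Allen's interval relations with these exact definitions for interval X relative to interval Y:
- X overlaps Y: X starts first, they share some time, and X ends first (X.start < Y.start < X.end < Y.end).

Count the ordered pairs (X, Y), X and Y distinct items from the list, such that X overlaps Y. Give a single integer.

Checking all 156 ordered pairs for relation 'overlaps'; matching pairs in alphabetical order:
(A, C): A overlaps C ✓
(A, E): A overlaps E ✓
(A, G): A overlaps G ✓
(A, H): A overlaps H ✓
(B, A): B overlaps A ✓
(B, H): B overlaps H ✓
(C, P): C overlaps P ✓
(C, R): C overlaps R ✓
(C, V): C overlaps V ✓
(E, C): E overlaps C ✓
(E, J): E overlaps J ✓
(E, P): E overlaps P ✓
(G, C): G overlaps C ✓
(G, E): G overlaps E ✓
(H, C): H overlaps C ✓
(H, P): H overlaps P ✓
(L, D): L overlaps D ✓
(P, L): P overlaps L ✓
(P, R): P overlaps R ✓
(P, V): P overlaps V ✓
(R, D): R overlaps D ✓
(V, D): V overlaps D ✓
(V, R): V overlaps R ✓
Count: 23.

23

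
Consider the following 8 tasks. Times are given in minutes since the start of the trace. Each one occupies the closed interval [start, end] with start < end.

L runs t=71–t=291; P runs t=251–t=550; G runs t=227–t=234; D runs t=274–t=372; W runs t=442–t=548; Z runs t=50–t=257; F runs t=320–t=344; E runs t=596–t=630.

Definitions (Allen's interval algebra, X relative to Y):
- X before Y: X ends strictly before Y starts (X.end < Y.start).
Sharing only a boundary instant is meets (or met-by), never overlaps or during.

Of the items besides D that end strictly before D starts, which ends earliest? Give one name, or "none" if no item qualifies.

G

Target D = [t=274, t=372].
E [t=596, t=630] → after → excluded.
F [t=320, t=344] → during → excluded.
G [t=227, t=234] → before → candidate.
L [t=71, t=291] → overlaps → excluded.
P [t=251, t=550] → contains → excluded.
W [t=442, t=548] → after → excluded.
Z [t=50, t=257] → before → candidate.
Among candidates, earliest end is t=234 → G.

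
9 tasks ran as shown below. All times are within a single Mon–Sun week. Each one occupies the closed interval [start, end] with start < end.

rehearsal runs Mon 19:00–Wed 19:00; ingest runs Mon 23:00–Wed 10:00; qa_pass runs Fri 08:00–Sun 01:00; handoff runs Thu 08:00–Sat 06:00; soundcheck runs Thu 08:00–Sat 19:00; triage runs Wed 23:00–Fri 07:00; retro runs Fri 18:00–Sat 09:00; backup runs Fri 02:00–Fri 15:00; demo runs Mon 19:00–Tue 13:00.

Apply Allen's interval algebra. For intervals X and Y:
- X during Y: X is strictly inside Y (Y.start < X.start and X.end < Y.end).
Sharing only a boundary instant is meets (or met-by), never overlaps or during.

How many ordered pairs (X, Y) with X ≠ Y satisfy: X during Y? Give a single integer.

Checking all 72 ordered pairs for relation 'during'; matching pairs in alphabetical order:
(backup, handoff): backup during handoff ✓
(backup, soundcheck): backup during soundcheck ✓
(ingest, rehearsal): ingest during rehearsal ✓
(retro, qa_pass): retro during qa_pass ✓
(retro, soundcheck): retro during soundcheck ✓
Count: 5.

5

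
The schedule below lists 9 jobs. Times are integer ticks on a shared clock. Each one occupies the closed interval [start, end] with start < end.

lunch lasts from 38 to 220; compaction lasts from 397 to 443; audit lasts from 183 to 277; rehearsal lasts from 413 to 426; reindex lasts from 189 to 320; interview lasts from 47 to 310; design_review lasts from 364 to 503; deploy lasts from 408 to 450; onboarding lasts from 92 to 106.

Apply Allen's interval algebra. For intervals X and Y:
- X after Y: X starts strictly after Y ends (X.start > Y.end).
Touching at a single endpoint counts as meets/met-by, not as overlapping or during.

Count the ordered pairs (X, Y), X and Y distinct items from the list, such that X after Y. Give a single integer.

Checking all 72 ordered pairs for relation 'after'; matching pairs in alphabetical order:
(audit, onboarding): audit after onboarding ✓
(compaction, audit): compaction after audit ✓
(compaction, interview): compaction after interview ✓
(compaction, lunch): compaction after lunch ✓
(compaction, onboarding): compaction after onboarding ✓
(compaction, reindex): compaction after reindex ✓
(deploy, audit): deploy after audit ✓
(deploy, interview): deploy after interview ✓
(deploy, lunch): deploy after lunch ✓
(deploy, onboarding): deploy after onboarding ✓
(deploy, reindex): deploy after reindex ✓
(design_review, audit): design_review after audit ✓
(design_review, interview): design_review after interview ✓
(design_review, lunch): design_review after lunch ✓
(design_review, onboarding): design_review after onboarding ✓
(design_review, reindex): design_review after reindex ✓
(rehearsal, audit): rehearsal after audit ✓
(rehearsal, interview): rehearsal after interview ✓
(rehearsal, lunch): rehearsal after lunch ✓
(rehearsal, onboarding): rehearsal after onboarding ✓
(rehearsal, reindex): rehearsal after reindex ✓
(reindex, onboarding): reindex after onboarding ✓
Count: 22.

22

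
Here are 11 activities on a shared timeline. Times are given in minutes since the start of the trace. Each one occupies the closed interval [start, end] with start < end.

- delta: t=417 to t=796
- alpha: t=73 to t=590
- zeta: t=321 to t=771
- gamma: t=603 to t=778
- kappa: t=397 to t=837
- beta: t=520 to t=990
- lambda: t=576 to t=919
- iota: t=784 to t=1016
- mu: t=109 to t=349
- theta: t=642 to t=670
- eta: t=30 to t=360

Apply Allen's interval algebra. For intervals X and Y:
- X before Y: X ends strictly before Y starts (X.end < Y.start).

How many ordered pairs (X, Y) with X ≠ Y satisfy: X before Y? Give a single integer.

Checking all 110 ordered pairs for relation 'before'; matching pairs in alphabetical order:
(alpha, gamma): alpha before gamma ✓
(alpha, iota): alpha before iota ✓
(alpha, theta): alpha before theta ✓
(eta, beta): eta before beta ✓
(eta, delta): eta before delta ✓
(eta, gamma): eta before gamma ✓
(eta, iota): eta before iota ✓
(eta, kappa): eta before kappa ✓
(eta, lambda): eta before lambda ✓
(eta, theta): eta before theta ✓
(gamma, iota): gamma before iota ✓
(mu, beta): mu before beta ✓
(mu, delta): mu before delta ✓
(mu, gamma): mu before gamma ✓
(mu, iota): mu before iota ✓
(mu, kappa): mu before kappa ✓
(mu, lambda): mu before lambda ✓
(mu, theta): mu before theta ✓
(theta, iota): theta before iota ✓
(zeta, iota): zeta before iota ✓
Count: 20.

20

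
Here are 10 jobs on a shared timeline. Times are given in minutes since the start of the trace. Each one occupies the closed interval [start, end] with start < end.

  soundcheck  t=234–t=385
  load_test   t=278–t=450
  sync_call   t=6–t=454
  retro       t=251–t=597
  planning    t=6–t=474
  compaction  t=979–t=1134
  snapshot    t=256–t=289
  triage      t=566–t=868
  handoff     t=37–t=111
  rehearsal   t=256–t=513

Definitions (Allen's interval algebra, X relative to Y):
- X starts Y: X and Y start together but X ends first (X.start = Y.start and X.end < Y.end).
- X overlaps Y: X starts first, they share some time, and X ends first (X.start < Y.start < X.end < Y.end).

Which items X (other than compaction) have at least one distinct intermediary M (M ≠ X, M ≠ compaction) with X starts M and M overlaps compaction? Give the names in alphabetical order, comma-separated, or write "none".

Target compaction = [t=979, t=1134].
Intermediaries M with M overlaps compaction: none.
Union: none.

none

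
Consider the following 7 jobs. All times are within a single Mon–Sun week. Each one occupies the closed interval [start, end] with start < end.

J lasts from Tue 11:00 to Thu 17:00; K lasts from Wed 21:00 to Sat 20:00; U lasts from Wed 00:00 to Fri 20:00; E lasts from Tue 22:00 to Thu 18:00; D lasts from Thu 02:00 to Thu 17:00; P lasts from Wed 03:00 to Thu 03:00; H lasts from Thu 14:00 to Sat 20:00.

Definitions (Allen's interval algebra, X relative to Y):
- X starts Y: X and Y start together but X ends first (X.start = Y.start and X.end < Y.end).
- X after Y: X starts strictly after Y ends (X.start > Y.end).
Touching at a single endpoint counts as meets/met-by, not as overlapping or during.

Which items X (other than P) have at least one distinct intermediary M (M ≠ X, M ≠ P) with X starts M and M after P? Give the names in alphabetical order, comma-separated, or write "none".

Target P = [Wed 03:00, Thu 03:00].
Intermediaries M with M after P: H.
Via H — items with X starts H: none.
Union: none.

none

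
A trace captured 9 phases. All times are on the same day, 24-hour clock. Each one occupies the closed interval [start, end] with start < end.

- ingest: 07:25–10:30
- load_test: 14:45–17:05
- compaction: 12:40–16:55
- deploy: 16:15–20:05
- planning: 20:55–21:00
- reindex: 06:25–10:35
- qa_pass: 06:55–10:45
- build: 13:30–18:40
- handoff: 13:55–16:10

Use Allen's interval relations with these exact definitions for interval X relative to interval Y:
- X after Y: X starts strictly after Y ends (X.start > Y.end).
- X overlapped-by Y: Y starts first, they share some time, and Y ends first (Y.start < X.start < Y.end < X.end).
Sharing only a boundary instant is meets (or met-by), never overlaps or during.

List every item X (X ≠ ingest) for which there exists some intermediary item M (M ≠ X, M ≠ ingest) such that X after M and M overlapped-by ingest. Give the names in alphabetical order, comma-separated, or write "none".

none

Target ingest = [07:25, 10:30].
Intermediaries M with M overlapped-by ingest: none.
Union: none.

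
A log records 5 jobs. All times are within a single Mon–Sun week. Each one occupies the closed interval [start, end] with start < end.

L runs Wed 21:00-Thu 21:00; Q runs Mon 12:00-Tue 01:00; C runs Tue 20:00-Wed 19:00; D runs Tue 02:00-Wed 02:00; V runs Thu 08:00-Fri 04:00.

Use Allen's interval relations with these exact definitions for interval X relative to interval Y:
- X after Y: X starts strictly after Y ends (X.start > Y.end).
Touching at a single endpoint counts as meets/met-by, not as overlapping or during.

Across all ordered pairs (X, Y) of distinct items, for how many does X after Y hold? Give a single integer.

Checking all 20 ordered pairs for relation 'after'; matching pairs in alphabetical order:
(C, Q): C after Q ✓
(D, Q): D after Q ✓
(L, C): L after C ✓
(L, D): L after D ✓
(L, Q): L after Q ✓
(V, C): V after C ✓
(V, D): V after D ✓
(V, Q): V after Q ✓
Count: 8.

8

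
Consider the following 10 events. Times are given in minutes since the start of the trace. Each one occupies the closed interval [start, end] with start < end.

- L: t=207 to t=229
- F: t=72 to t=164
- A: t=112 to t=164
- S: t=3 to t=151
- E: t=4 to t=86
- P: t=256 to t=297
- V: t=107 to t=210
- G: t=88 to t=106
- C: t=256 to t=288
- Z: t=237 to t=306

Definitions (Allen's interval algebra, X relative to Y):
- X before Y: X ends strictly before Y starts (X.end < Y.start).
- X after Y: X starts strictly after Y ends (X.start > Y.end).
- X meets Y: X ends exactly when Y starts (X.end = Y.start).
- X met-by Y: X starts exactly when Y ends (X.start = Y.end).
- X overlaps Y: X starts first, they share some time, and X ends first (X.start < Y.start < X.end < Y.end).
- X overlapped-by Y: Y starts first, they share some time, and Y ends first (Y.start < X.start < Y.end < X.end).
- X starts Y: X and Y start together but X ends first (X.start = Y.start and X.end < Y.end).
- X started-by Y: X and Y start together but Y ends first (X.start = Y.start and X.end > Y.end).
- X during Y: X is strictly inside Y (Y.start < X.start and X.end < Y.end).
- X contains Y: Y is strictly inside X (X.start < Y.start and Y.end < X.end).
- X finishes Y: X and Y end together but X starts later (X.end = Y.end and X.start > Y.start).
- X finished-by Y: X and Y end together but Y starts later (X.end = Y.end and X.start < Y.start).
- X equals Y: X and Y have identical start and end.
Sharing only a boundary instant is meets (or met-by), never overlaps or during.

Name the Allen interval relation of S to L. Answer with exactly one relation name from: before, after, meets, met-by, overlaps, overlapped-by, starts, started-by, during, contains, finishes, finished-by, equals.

before

S = [t=3, t=151]; L = [t=207, t=229].
Compare endpoints: S.start < L.start, S.start < L.end, S.end < L.start, S.end < L.end.
That pattern is 'before'.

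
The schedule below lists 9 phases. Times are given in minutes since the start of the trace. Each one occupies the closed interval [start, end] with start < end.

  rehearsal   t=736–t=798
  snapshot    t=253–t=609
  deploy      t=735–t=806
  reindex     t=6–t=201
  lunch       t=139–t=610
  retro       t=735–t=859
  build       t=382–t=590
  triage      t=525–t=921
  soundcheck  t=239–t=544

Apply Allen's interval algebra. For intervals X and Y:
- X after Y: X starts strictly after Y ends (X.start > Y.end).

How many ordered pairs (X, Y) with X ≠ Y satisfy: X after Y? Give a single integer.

19

Checking all 72 ordered pairs for relation 'after'; matching pairs in alphabetical order:
(build, reindex): build after reindex ✓
(deploy, build): deploy after build ✓
(deploy, lunch): deploy after lunch ✓
(deploy, reindex): deploy after reindex ✓
(deploy, snapshot): deploy after snapshot ✓
(deploy, soundcheck): deploy after soundcheck ✓
(rehearsal, build): rehearsal after build ✓
(rehearsal, lunch): rehearsal after lunch ✓
(rehearsal, reindex): rehearsal after reindex ✓
(rehearsal, snapshot): rehearsal after snapshot ✓
(rehearsal, soundcheck): rehearsal after soundcheck ✓
(retro, build): retro after build ✓
(retro, lunch): retro after lunch ✓
(retro, reindex): retro after reindex ✓
(retro, snapshot): retro after snapshot ✓
(retro, soundcheck): retro after soundcheck ✓
(snapshot, reindex): snapshot after reindex ✓
(soundcheck, reindex): soundcheck after reindex ✓
(triage, reindex): triage after reindex ✓
Count: 19.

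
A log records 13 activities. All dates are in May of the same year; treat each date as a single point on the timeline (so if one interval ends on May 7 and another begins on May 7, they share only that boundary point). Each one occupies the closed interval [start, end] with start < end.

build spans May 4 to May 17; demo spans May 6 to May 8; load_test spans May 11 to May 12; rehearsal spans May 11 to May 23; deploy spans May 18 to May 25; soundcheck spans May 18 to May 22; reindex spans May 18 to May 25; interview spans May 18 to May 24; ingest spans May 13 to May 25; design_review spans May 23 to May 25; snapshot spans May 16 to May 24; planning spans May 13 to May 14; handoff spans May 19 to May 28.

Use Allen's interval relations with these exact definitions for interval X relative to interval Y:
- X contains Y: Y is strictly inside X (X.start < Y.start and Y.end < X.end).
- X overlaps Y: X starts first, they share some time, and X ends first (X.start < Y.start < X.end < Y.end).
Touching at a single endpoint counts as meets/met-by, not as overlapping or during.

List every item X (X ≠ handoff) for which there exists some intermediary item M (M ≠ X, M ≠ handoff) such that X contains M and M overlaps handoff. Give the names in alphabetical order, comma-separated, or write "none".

ingest, rehearsal, snapshot

Target handoff = [May 19, May 28].
Intermediaries M with M overlaps handoff: deploy, ingest, interview, rehearsal, reindex, snapshot, soundcheck.
Via deploy — items with X contains deploy: none.
Via ingest — items with X contains ingest: none.
Via interview — items with X contains interview: ingest.
Via rehearsal — items with X contains rehearsal: none.
Via reindex — items with X contains reindex: none.
Via snapshot — items with X contains snapshot: ingest.
Via soundcheck — items with X contains soundcheck: ingest, rehearsal, snapshot.
Union: ingest, rehearsal, snapshot.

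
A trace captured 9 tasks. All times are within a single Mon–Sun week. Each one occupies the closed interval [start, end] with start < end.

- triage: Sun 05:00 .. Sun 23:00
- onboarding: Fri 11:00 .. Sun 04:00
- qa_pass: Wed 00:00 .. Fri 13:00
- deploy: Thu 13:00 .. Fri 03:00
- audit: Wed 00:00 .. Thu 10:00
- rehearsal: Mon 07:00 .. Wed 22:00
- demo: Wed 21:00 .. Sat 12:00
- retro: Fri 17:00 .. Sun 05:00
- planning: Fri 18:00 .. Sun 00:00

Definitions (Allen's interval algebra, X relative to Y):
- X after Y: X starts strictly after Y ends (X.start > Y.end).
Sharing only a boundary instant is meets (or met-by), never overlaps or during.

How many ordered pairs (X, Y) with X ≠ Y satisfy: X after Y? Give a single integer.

Checking all 72 ordered pairs for relation 'after'; matching pairs in alphabetical order:
(deploy, audit): deploy after audit ✓
(deploy, rehearsal): deploy after rehearsal ✓
(onboarding, audit): onboarding after audit ✓
(onboarding, deploy): onboarding after deploy ✓
(onboarding, rehearsal): onboarding after rehearsal ✓
(planning, audit): planning after audit ✓
(planning, deploy): planning after deploy ✓
(planning, qa_pass): planning after qa_pass ✓
(planning, rehearsal): planning after rehearsal ✓
(retro, audit): retro after audit ✓
(retro, deploy): retro after deploy ✓
(retro, qa_pass): retro after qa_pass ✓
(retro, rehearsal): retro after rehearsal ✓
(triage, audit): triage after audit ✓
(triage, demo): triage after demo ✓
(triage, deploy): triage after deploy ✓
(triage, onboarding): triage after onboarding ✓
(triage, planning): triage after planning ✓
(triage, qa_pass): triage after qa_pass ✓
(triage, rehearsal): triage after rehearsal ✓
Count: 20.

20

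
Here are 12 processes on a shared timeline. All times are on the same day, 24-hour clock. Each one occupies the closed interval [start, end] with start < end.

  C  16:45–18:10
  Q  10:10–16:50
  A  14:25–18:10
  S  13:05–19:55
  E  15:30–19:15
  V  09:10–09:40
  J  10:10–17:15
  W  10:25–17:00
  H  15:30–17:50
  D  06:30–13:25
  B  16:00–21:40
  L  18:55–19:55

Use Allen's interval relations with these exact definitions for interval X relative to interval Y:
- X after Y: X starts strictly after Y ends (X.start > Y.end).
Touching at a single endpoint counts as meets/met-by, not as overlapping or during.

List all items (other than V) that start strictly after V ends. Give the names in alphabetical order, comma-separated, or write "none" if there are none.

Target V = [09:10, 09:40].
A [14:25, 18:10] → after → yes.
B [16:00, 21:40] → after → yes.
C [16:45, 18:10] → after → yes.
D [06:30, 13:25] → contains → no.
E [15:30, 19:15] → after → yes.
H [15:30, 17:50] → after → yes.
J [10:10, 17:15] → after → yes.
L [18:55, 19:55] → after → yes.
Q [10:10, 16:50] → after → yes.
S [13:05, 19:55] → after → yes.
W [10:25, 17:00] → after → yes.
Result: A, B, C, E, H, J, L, Q, S, W.

A, B, C, E, H, J, L, Q, S, W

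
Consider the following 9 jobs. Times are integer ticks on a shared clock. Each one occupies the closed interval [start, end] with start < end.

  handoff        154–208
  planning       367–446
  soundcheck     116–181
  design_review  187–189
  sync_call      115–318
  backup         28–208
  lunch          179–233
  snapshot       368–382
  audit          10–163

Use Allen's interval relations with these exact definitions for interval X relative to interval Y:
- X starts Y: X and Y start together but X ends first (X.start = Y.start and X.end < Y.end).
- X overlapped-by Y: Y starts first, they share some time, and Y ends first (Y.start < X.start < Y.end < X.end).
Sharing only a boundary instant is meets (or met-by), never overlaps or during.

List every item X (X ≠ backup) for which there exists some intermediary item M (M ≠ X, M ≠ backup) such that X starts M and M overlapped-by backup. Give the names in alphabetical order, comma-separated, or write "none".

Target backup = [28, 208].
Intermediaries M with M overlapped-by backup: lunch, sync_call.
Via lunch — items with X starts lunch: none.
Via sync_call — items with X starts sync_call: none.
Union: none.

none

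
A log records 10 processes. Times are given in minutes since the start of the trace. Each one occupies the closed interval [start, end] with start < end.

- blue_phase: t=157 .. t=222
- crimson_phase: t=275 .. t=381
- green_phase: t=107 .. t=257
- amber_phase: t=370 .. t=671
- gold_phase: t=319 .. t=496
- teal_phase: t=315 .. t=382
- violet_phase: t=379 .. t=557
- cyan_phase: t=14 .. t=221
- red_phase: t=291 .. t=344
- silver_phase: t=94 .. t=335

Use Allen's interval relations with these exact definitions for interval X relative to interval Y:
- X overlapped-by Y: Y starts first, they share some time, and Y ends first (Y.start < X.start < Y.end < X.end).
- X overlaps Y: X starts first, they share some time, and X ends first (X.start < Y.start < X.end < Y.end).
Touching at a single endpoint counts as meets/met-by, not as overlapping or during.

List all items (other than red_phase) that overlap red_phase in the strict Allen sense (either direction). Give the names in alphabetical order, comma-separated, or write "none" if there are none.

gold_phase, silver_phase, teal_phase

Target red_phase = [t=291, t=344].
amber_phase [t=370, t=671] → after → no.
blue_phase [t=157, t=222] → before → no.
crimson_phase [t=275, t=381] → contains → no.
cyan_phase [t=14, t=221] → before → no.
gold_phase [t=319, t=496] → overlapped-by → yes.
green_phase [t=107, t=257] → before → no.
silver_phase [t=94, t=335] → overlaps → yes.
teal_phase [t=315, t=382] → overlapped-by → yes.
violet_phase [t=379, t=557] → after → no.
Result: gold_phase, silver_phase, teal_phase.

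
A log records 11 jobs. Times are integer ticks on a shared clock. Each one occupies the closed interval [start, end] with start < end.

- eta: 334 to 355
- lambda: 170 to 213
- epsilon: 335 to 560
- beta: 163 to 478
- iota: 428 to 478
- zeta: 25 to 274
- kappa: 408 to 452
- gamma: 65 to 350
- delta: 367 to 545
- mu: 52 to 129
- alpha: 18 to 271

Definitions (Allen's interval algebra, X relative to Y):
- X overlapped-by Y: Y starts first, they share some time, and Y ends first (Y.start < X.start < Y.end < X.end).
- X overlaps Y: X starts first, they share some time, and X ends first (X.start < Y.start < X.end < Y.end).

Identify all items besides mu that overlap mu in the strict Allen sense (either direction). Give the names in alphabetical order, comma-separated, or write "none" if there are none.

gamma

Target mu = [52, 129].
alpha [18, 271] → contains → no.
beta [163, 478] → after → no.
delta [367, 545] → after → no.
epsilon [335, 560] → after → no.
eta [334, 355] → after → no.
gamma [65, 350] → overlapped-by → yes.
iota [428, 478] → after → no.
kappa [408, 452] → after → no.
lambda [170, 213] → after → no.
zeta [25, 274] → contains → no.
Result: gamma.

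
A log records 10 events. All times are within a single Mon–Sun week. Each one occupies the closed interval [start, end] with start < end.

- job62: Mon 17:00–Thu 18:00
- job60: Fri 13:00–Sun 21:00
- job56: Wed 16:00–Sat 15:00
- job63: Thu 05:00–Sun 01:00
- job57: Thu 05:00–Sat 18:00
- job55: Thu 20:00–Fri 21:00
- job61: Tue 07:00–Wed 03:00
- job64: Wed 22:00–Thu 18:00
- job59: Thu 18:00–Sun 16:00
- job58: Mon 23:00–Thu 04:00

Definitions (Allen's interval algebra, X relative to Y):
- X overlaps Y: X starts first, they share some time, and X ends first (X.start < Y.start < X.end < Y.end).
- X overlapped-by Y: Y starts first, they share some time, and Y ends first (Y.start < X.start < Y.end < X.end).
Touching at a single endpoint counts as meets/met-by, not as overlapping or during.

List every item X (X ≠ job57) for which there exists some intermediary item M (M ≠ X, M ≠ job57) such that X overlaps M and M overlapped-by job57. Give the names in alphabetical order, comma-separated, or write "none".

job55, job56, job59, job63

Target job57 = [Thu 05:00, Sat 18:00].
Intermediaries M with M overlapped-by job57: job59, job60.
Via job59 — items with X overlaps job59: job56, job63.
Via job60 — items with X overlaps job60: job55, job56, job59, job63.
Union: job55, job56, job59, job63.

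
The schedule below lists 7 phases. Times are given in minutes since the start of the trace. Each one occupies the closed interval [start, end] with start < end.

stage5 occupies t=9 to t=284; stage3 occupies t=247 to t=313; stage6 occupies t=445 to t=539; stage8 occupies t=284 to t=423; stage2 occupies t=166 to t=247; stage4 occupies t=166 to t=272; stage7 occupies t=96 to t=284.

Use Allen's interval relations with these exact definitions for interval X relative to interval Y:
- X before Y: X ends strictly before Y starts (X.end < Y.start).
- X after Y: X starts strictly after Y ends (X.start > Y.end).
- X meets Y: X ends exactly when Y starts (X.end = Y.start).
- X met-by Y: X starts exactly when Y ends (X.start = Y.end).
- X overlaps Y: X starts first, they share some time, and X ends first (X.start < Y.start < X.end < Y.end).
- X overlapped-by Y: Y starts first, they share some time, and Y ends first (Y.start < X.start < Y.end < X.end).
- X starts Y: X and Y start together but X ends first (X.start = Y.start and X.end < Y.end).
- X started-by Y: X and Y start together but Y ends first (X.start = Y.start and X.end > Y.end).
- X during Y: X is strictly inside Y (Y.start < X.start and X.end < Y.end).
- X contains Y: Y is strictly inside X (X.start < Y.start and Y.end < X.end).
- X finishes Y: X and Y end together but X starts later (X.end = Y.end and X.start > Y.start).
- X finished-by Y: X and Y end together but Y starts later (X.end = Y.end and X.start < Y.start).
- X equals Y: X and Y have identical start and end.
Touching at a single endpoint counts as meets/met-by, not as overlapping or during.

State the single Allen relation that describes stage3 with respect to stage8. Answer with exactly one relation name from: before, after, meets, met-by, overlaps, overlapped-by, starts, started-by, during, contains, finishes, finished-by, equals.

overlaps

stage3 = [t=247, t=313]; stage8 = [t=284, t=423].
Compare endpoints: stage3.start < stage8.start, stage3.start < stage8.end, stage3.end > stage8.start, stage3.end < stage8.end.
That pattern is 'overlaps'.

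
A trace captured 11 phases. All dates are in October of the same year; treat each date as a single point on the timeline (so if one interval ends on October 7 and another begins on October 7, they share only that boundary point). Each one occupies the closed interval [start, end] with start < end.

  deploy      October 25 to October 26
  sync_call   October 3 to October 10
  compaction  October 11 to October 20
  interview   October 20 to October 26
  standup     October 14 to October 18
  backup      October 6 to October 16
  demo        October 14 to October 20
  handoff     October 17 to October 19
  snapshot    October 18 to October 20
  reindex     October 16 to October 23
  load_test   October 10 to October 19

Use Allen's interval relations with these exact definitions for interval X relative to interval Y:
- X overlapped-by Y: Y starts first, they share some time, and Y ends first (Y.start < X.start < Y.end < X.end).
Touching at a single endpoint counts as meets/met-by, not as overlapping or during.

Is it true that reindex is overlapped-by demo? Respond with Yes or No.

reindex = [October 16, October 23], demo = [October 14, October 20].
Actual relation of reindex to demo: overlapped-by.
Asked whether 'overlapped-by' holds → Yes.

Yes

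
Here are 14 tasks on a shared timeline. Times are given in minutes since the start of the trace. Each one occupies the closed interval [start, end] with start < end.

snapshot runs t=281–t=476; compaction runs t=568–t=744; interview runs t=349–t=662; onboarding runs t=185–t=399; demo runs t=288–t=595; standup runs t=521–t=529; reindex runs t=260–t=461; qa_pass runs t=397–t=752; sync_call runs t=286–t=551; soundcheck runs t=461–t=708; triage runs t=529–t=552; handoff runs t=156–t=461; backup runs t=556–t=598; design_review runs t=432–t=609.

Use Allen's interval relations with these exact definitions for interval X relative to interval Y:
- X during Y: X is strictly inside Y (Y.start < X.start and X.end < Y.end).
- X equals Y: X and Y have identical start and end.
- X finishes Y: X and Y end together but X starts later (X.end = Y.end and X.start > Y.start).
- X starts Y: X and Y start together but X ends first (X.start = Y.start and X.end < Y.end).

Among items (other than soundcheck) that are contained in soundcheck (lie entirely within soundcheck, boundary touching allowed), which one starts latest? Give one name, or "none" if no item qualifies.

backup

Target soundcheck = [t=461, t=708].
backup [t=556, t=598] → during → candidate.
compaction [t=568, t=744] → overlapped-by → excluded.
demo [t=288, t=595] → overlaps → excluded.
design_review [t=432, t=609] → overlaps → excluded.
handoff [t=156, t=461] → meets → excluded.
interview [t=349, t=662] → overlaps → excluded.
onboarding [t=185, t=399] → before → excluded.
qa_pass [t=397, t=752] → contains → excluded.
reindex [t=260, t=461] → meets → excluded.
snapshot [t=281, t=476] → overlaps → excluded.
standup [t=521, t=529] → during → candidate.
sync_call [t=286, t=551] → overlaps → excluded.
triage [t=529, t=552] → during → candidate.
Among candidates, latest start is t=556 → backup.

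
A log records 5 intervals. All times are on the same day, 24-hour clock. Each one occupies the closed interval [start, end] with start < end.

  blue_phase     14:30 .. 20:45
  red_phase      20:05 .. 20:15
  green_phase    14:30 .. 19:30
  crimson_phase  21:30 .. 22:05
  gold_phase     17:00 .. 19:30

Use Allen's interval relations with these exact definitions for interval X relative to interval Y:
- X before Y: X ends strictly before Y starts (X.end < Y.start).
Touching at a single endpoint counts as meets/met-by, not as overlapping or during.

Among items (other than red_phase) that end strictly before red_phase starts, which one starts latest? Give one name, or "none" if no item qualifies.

gold_phase

Target red_phase = [20:05, 20:15].
blue_phase [14:30, 20:45] → contains → excluded.
crimson_phase [21:30, 22:05] → after → excluded.
gold_phase [17:00, 19:30] → before → candidate.
green_phase [14:30, 19:30] → before → candidate.
Among candidates, latest start is 17:00 → gold_phase.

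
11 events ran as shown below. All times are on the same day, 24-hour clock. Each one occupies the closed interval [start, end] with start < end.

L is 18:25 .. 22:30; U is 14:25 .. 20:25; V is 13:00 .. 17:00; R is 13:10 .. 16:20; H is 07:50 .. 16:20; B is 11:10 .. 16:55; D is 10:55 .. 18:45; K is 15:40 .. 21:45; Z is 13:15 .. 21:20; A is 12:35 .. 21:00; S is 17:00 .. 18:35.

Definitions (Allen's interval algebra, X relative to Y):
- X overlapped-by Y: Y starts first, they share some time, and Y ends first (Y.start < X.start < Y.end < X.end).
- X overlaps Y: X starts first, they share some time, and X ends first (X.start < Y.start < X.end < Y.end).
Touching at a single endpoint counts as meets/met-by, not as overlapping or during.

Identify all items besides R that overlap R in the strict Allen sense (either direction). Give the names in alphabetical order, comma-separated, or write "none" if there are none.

Target R = [13:10, 16:20].
A [12:35, 21:00] → contains → no.
B [11:10, 16:55] → contains → no.
D [10:55, 18:45] → contains → no.
H [07:50, 16:20] → finished-by → no.
K [15:40, 21:45] → overlapped-by → yes.
L [18:25, 22:30] → after → no.
S [17:00, 18:35] → after → no.
U [14:25, 20:25] → overlapped-by → yes.
V [13:00, 17:00] → contains → no.
Z [13:15, 21:20] → overlapped-by → yes.
Result: K, U, Z.

K, U, Z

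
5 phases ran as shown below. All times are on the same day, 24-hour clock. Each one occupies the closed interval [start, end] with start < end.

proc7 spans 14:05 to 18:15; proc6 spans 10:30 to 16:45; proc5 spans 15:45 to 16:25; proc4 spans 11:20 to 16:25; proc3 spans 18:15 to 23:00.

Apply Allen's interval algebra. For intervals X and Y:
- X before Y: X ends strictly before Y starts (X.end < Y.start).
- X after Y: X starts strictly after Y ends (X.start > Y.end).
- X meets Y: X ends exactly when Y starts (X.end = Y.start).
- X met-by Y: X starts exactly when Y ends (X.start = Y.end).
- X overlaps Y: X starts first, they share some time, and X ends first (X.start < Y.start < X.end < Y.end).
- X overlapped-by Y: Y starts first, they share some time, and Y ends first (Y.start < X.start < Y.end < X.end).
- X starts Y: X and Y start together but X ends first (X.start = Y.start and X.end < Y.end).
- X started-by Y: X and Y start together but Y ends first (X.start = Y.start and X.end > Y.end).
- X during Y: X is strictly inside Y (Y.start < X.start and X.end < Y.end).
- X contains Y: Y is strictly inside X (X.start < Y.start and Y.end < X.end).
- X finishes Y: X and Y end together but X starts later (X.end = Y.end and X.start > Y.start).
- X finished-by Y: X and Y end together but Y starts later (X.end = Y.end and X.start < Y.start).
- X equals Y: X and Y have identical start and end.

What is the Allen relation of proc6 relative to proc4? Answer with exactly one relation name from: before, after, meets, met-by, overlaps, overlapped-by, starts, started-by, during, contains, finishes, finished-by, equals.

contains

proc6 = [10:30, 16:45]; proc4 = [11:20, 16:25].
Compare endpoints: proc6.start < proc4.start, proc6.start < proc4.end, proc6.end > proc4.start, proc6.end > proc4.end.
That pattern is 'contains'.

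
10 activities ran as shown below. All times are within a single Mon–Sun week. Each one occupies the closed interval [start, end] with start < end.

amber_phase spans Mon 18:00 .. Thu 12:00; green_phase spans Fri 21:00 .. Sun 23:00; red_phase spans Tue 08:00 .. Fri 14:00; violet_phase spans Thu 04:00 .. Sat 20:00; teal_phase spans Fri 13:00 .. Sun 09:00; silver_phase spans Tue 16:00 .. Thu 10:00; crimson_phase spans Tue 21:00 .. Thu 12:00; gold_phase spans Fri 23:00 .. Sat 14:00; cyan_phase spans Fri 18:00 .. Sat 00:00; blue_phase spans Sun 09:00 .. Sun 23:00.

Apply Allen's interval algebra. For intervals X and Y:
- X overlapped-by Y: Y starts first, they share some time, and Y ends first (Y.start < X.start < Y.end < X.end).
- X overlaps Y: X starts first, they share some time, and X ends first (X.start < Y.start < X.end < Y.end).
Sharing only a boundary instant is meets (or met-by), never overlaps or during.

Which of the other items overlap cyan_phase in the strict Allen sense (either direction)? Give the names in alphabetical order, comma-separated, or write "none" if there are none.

gold_phase, green_phase

Target cyan_phase = [Fri 18:00, Sat 00:00].
amber_phase [Mon 18:00, Thu 12:00] → before → no.
blue_phase [Sun 09:00, Sun 23:00] → after → no.
crimson_phase [Tue 21:00, Thu 12:00] → before → no.
gold_phase [Fri 23:00, Sat 14:00] → overlapped-by → yes.
green_phase [Fri 21:00, Sun 23:00] → overlapped-by → yes.
red_phase [Tue 08:00, Fri 14:00] → before → no.
silver_phase [Tue 16:00, Thu 10:00] → before → no.
teal_phase [Fri 13:00, Sun 09:00] → contains → no.
violet_phase [Thu 04:00, Sat 20:00] → contains → no.
Result: gold_phase, green_phase.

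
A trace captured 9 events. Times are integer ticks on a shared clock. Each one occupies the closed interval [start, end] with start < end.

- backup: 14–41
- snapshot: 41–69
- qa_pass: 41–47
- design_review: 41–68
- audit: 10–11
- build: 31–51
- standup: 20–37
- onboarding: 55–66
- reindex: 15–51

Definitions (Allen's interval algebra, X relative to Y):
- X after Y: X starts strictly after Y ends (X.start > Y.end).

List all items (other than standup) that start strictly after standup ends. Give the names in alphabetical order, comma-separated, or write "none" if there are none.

Target standup = [20, 37].
audit [10, 11] → before → no.
backup [14, 41] → contains → no.
build [31, 51] → overlapped-by → no.
design_review [41, 68] → after → yes.
onboarding [55, 66] → after → yes.
qa_pass [41, 47] → after → yes.
reindex [15, 51] → contains → no.
snapshot [41, 69] → after → yes.
Result: design_review, onboarding, qa_pass, snapshot.

design_review, onboarding, qa_pass, snapshot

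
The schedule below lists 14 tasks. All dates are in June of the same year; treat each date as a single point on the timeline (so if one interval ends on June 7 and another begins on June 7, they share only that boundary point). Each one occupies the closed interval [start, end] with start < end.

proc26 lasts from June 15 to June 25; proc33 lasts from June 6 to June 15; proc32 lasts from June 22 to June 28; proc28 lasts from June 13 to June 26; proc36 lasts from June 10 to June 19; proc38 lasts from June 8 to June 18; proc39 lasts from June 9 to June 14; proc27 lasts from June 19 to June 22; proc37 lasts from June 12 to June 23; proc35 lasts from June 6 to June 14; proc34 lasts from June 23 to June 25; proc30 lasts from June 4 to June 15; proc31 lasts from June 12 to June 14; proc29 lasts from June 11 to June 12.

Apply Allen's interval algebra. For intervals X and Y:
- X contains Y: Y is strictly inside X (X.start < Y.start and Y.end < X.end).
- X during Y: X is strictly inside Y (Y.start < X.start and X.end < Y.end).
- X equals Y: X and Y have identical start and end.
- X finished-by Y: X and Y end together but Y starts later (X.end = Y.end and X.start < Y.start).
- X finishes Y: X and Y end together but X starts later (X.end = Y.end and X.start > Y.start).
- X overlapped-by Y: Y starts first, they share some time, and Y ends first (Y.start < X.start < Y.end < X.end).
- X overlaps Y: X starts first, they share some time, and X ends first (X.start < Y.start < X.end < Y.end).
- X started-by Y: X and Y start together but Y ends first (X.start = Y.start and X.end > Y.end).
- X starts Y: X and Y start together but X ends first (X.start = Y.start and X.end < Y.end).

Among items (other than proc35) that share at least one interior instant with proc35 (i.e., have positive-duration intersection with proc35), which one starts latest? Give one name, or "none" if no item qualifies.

proc28

Target proc35 = [June 6, June 14].
proc26 [June 15, June 25] → after → excluded.
proc27 [June 19, June 22] → after → excluded.
proc28 [June 13, June 26] → overlapped-by → candidate.
proc29 [June 11, June 12] → during → candidate.
proc30 [June 4, June 15] → contains → candidate.
proc31 [June 12, June 14] → finishes → candidate.
proc32 [June 22, June 28] → after → excluded.
proc33 [June 6, June 15] → started-by → candidate.
proc34 [June 23, June 25] → after → excluded.
proc36 [June 10, June 19] → overlapped-by → candidate.
proc37 [June 12, June 23] → overlapped-by → candidate.
proc38 [June 8, June 18] → overlapped-by → candidate.
proc39 [June 9, June 14] → finishes → candidate.
Among candidates, latest start is June 13 → proc28.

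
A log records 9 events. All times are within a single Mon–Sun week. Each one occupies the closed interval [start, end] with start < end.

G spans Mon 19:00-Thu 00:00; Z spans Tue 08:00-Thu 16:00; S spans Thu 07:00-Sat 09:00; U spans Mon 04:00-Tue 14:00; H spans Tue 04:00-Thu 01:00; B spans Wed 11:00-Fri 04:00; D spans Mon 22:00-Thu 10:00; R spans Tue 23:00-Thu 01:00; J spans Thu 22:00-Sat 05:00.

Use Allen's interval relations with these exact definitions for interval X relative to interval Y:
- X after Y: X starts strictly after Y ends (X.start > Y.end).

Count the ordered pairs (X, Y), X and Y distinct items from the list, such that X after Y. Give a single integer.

Checking all 72 ordered pairs for relation 'after'; matching pairs in alphabetical order:
(B, U): B after U ✓
(J, D): J after D ✓
(J, G): J after G ✓
(J, H): J after H ✓
(J, R): J after R ✓
(J, U): J after U ✓
(J, Z): J after Z ✓
(R, U): R after U ✓
(S, G): S after G ✓
(S, H): S after H ✓
(S, R): S after R ✓
(S, U): S after U ✓
Count: 12.

12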